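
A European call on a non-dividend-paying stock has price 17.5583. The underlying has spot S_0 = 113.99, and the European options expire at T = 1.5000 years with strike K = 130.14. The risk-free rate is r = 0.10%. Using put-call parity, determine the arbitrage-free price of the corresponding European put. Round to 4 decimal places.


Put-call parity: C - P = S_0 * exp(-qT) - K * exp(-rT).
S_0 * exp(-qT) = 113.9900 * 1.00000000 = 113.99000000
K * exp(-rT) = 130.1400 * 0.99850112 = 129.94493633
P = C - S*exp(-qT) + K*exp(-rT)
P = 17.5583 - 113.99000000 + 129.94493633 = 33.5132

Answer: Put price = 33.5132


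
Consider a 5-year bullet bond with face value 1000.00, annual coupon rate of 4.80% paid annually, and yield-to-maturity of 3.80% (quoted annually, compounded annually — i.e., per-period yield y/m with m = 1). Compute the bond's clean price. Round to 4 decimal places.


Answer: Price = 1044.7695

Derivation:
Coupon per period c = face * coupon_rate / m = 48.000000
Periods per year m = 1; per-period yield y/m = 0.038000
Number of cashflows N = 5
Cashflows (t years, CF_t, discount factor 1/(1+y/m)^(m*t), PV):
  t = 1.0000: CF_t = 48.000000, DF = 0.963391, PV = 46.242775
  t = 2.0000: CF_t = 48.000000, DF = 0.928122, PV = 44.549879
  t = 3.0000: CF_t = 48.000000, DF = 0.894145, PV = 42.918959
  t = 4.0000: CF_t = 48.000000, DF = 0.861411, PV = 41.347744
  t = 5.0000: CF_t = 1048.000000, DF = 0.829876, PV = 869.710103
Price P = sum_t PV_t = 1044.769460


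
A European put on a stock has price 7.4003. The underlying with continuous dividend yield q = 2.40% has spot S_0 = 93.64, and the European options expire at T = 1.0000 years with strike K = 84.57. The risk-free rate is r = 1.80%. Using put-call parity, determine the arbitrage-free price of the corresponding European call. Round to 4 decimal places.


Answer: Call price = 15.7583

Derivation:
Put-call parity: C - P = S_0 * exp(-qT) - K * exp(-rT).
S_0 * exp(-qT) = 93.6400 * 0.97628571 = 91.41939386
K * exp(-rT) = 84.5700 * 0.98216103 = 83.06135851
C = P + S*exp(-qT) - K*exp(-rT)
C = 7.4003 + 91.41939386 - 83.06135851 = 15.7583


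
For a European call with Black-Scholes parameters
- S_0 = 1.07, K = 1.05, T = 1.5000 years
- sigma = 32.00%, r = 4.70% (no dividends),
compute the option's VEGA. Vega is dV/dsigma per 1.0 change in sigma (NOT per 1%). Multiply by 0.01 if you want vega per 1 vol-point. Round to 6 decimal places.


Answer: Vega = 0.477864

Derivation:
d1 = 0.4239874978; d2 = 0.0320691389
phi(d1) = 0.3646485623; exp(-qT) = 1.0000000000; exp(-rT) = 0.9319277395
Vega = S * exp(-qT) * phi(d1) * sqrt(T) = 1.0700 * 1.0000000000 * 0.3646485623 * 1.2247448714 = 0.477864


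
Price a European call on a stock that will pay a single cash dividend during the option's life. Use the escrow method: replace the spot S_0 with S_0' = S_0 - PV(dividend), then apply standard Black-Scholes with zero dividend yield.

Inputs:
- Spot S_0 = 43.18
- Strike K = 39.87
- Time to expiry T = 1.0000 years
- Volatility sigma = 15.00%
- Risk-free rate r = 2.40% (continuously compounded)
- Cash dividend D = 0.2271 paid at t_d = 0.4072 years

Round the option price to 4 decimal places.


Answer: Price = 4.9713

Derivation:
PV(D) = D * exp(-r * t_d) = 0.2271 * 0.99027480 = 0.22489141
S_0' = S_0 - PV(D) = 43.1800 - 0.22489141 = 42.95510859
d1 = (ln(S_0'/K) + (r + sigma^2/2)*T) / (sigma*sqrt(T)) = 0.73187615
d2 = d1 - sigma*sqrt(T) = 0.58187615
exp(-rT) = 0.97628571
N(d1) = 0.76787792; N(d2) = 0.71967495
C = S_0' * N(d1) - K * exp(-rT) * N(d2) = 42.95510859 * 0.76787792 - 39.8700 * 0.97628571 * 0.71967495 = 4.9713


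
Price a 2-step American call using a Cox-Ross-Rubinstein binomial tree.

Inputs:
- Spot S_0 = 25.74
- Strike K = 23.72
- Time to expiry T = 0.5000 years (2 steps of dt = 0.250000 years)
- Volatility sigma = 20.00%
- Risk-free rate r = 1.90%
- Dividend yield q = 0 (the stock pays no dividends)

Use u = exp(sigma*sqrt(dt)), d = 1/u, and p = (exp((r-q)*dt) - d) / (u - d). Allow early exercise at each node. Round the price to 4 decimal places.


Answer: Price = V(0,0) = 2.9027

Derivation:
dt = T/N = 0.250000
u = exp(sigma*sqrt(dt)) = 1.105171; d = 1/u = 0.904837
p = (exp((r-q)*dt) - d) / (u - d) = 0.498788
Discount per step: exp(-r*dt) = 0.995261
Stock lattice S(k, i) with i counting down-moves:
  k=0: S(0,0) = 25.7400
  k=1: S(1,0) = 28.4471; S(1,1) = 23.2905
  k=2: S(2,0) = 31.4389; S(2,1) = 25.7400; S(2,2) = 21.0741
Terminal payoffs V(N, i) = max(S_T - K, 0):
  V(2,0) = 7.718907; V(2,1) = 2.020000; V(2,2) = 0.000000
Backward induction: V(k, i) = exp(-r*dt) * [p * V(k+1, i) + (1-p) * V(k+1, i+1)]; then take max(V_cont, immediate exercise) for American.
  V(1,0) = exp(-r*dt) * [p*7.718907 + (1-p)*2.020000] = 4.839502; exercise = 4.727099; V(1,0) = max -> 4.839502
  V(1,1) = exp(-r*dt) * [p*2.020000 + (1-p)*0.000000] = 1.002777; exercise = 0.000000; V(1,1) = max -> 1.002777
  V(0,0) = exp(-r*dt) * [p*4.839502 + (1-p)*1.002777] = 2.902668; exercise = 2.020000; V(0,0) = max -> 2.902668


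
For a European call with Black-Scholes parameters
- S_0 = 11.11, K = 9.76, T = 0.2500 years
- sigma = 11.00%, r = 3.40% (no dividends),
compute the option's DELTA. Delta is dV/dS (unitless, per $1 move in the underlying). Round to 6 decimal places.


d1 = 2.5375582405; d2 = 2.4825582405
phi(d1) = 0.0159461247; exp(-qT) = 1.0000000000; exp(-rT) = 0.9915360229
N(d1) = 0.9944185604
Delta = exp(-qT) * N(d1) = 1.0000000000 * 0.9944185604 = 0.994419

Answer: Delta = 0.994419


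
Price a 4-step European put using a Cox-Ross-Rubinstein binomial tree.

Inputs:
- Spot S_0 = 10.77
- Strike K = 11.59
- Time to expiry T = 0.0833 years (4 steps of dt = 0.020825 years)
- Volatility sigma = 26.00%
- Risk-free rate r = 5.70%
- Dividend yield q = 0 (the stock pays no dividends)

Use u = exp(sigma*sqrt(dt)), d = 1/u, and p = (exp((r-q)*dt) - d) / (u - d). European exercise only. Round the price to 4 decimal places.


Answer: Price = V(0,0) = 0.8305

Derivation:
dt = T/N = 0.020825
u = exp(sigma*sqrt(dt)) = 1.038233; d = 1/u = 0.963175
p = (exp((r-q)*dt) - d) / (u - d) = 0.506445
Discount per step: exp(-r*dt) = 0.998814
Stock lattice S(k, i) with i counting down-moves:
  k=0: S(0,0) = 10.7700
  k=1: S(1,0) = 11.1818; S(1,1) = 10.3734
  k=2: S(2,0) = 11.6093; S(2,1) = 10.7700; S(2,2) = 9.9914
  k=3: S(3,0) = 12.0531; S(3,1) = 11.1818; S(3,2) = 10.3734; S(3,3) = 9.6235
  k=4: S(4,0) = 12.5140; S(4,1) = 11.6093; S(4,2) = 10.7700; S(4,3) = 9.9914; S(4,4) = 9.2691
Terminal payoffs V(N, i) = max(K - S_T, 0):
  V(4,0) = 0.000000; V(4,1) = 0.000000; V(4,2) = 0.820000; V(4,3) = 1.598608; V(4,4) = 2.320926
Backward induction: V(k, i) = exp(-r*dt) * [p * V(k+1, i) + (1-p) * V(k+1, i+1)].
  V(3,0) = exp(-r*dt) * [p*0.000000 + (1-p)*0.000000] = 0.000000
  V(3,1) = exp(-r*dt) * [p*0.000000 + (1-p)*0.820000] = 0.404235
  V(3,2) = exp(-r*dt) * [p*0.820000 + (1-p)*1.598608] = 1.202857
  V(3,3) = exp(-r*dt) * [p*1.598608 + (1-p)*2.320926] = 1.952792
  V(2,0) = exp(-r*dt) * [p*0.000000 + (1-p)*0.404235] = 0.199275
  V(2,1) = exp(-r*dt) * [p*0.404235 + (1-p)*1.202857] = 0.797451
  V(2,2) = exp(-r*dt) * [p*1.202857 + (1-p)*1.952792] = 1.571125
  V(1,0) = exp(-r*dt) * [p*0.199275 + (1-p)*0.797451] = 0.493921
  V(1,1) = exp(-r*dt) * [p*0.797451 + (1-p)*1.571125] = 1.177903
  V(0,0) = exp(-r*dt) * [p*0.493921 + (1-p)*1.177903] = 0.830517


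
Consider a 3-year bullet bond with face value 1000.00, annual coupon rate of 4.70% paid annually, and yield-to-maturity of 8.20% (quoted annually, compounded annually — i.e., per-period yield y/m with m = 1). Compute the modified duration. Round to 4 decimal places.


Coupon per period c = face * coupon_rate / m = 47.000000
Periods per year m = 1; per-period yield y/m = 0.082000
Number of cashflows N = 3
Cashflows (t years, CF_t, discount factor 1/(1+y/m)^(m*t), PV):
  t = 1.0000: CF_t = 47.000000, DF = 0.924214, PV = 43.438078
  t = 2.0000: CF_t = 47.000000, DF = 0.854172, PV = 40.146098
  t = 3.0000: CF_t = 1047.000000, DF = 0.789438, PV = 826.541948
Price P = sum_t PV_t = 910.126123
First compute Macaulay numerator sum_t t * PV_t:
  t * PV_t at t = 1.0000: 43.438078
  t * PV_t at t = 2.0000: 80.292195
  t * PV_t at t = 3.0000: 2479.625844
Macaulay duration D = 2603.356117 / 910.126123 = 2.860434
Modified duration = D / (1 + y/m) = 2.860434 / (1 + 0.082000) = 2.643655

Answer: Modified duration = 2.6437


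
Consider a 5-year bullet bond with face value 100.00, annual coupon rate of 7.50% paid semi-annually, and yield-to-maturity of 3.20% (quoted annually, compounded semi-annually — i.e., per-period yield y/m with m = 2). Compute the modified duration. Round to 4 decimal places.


Coupon per period c = face * coupon_rate / m = 3.750000
Periods per year m = 2; per-period yield y/m = 0.016000
Number of cashflows N = 10
Cashflows (t years, CF_t, discount factor 1/(1+y/m)^(m*t), PV):
  t = 0.5000: CF_t = 3.750000, DF = 0.984252, PV = 3.690945
  t = 1.0000: CF_t = 3.750000, DF = 0.968752, PV = 3.632820
  t = 1.5000: CF_t = 3.750000, DF = 0.953496, PV = 3.575610
  t = 2.0000: CF_t = 3.750000, DF = 0.938480, PV = 3.519301
  t = 2.5000: CF_t = 3.750000, DF = 0.923701, PV = 3.463879
  t = 3.0000: CF_t = 3.750000, DF = 0.909155, PV = 3.409330
  t = 3.5000: CF_t = 3.750000, DF = 0.894837, PV = 3.355640
  t = 4.0000: CF_t = 3.750000, DF = 0.880745, PV = 3.302795
  t = 4.5000: CF_t = 3.750000, DF = 0.866875, PV = 3.250782
  t = 5.0000: CF_t = 103.750000, DF = 0.853224, PV = 88.521961
Price P = sum_t PV_t = 119.723063
First compute Macaulay numerator sum_t t * PV_t:
  t * PV_t at t = 0.5000: 1.845472
  t * PV_t at t = 1.0000: 3.632820
  t * PV_t at t = 1.5000: 5.363415
  t * PV_t at t = 2.0000: 7.038602
  t * PV_t at t = 2.5000: 8.659698
  t * PV_t at t = 3.0000: 10.227990
  t * PV_t at t = 3.5000: 11.744739
  t * PV_t at t = 4.0000: 13.211180
  t * PV_t at t = 4.5000: 14.628521
  t * PV_t at t = 5.0000: 442.609805
Macaulay duration D = 518.962241 / 119.723063 = 4.334689
Modified duration = D / (1 + y/m) = 4.334689 / (1 + 0.016000) = 4.266426

Answer: Modified duration = 4.2664


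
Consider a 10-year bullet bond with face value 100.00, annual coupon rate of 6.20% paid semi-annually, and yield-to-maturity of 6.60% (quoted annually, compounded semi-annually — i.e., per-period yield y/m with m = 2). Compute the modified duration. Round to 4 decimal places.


Coupon per period c = face * coupon_rate / m = 3.100000
Periods per year m = 2; per-period yield y/m = 0.033000
Number of cashflows N = 20
Cashflows (t years, CF_t, discount factor 1/(1+y/m)^(m*t), PV):
  t = 0.5000: CF_t = 3.100000, DF = 0.968054, PV = 3.000968
  t = 1.0000: CF_t = 3.100000, DF = 0.937129, PV = 2.905100
  t = 1.5000: CF_t = 3.100000, DF = 0.907192, PV = 2.812294
  t = 2.0000: CF_t = 3.100000, DF = 0.878211, PV = 2.722453
  t = 2.5000: CF_t = 3.100000, DF = 0.850156, PV = 2.635482
  t = 3.0000: CF_t = 3.100000, DF = 0.822997, PV = 2.551290
  t = 3.5000: CF_t = 3.100000, DF = 0.796705, PV = 2.469787
  t = 4.0000: CF_t = 3.100000, DF = 0.771254, PV = 2.390887
  t = 4.5000: CF_t = 3.100000, DF = 0.746616, PV = 2.314509
  t = 5.0000: CF_t = 3.100000, DF = 0.722764, PV = 2.240570
  t = 5.5000: CF_t = 3.100000, DF = 0.699675, PV = 2.168993
  t = 6.0000: CF_t = 3.100000, DF = 0.677323, PV = 2.099703
  t = 6.5000: CF_t = 3.100000, DF = 0.655686, PV = 2.032626
  t = 7.0000: CF_t = 3.100000, DF = 0.634739, PV = 1.967692
  t = 7.5000: CF_t = 3.100000, DF = 0.614462, PV = 1.904833
  t = 8.0000: CF_t = 3.100000, DF = 0.594833, PV = 1.843981
  t = 8.5000: CF_t = 3.100000, DF = 0.575830, PV = 1.785074
  t = 9.0000: CF_t = 3.100000, DF = 0.557435, PV = 1.728048
  t = 9.5000: CF_t = 3.100000, DF = 0.539627, PV = 1.672845
  t = 10.0000: CF_t = 103.100000, DF = 0.522388, PV = 53.858250
Price P = sum_t PV_t = 97.105385
First compute Macaulay numerator sum_t t * PV_t:
  t * PV_t at t = 0.5000: 1.500484
  t * PV_t at t = 1.0000: 2.905100
  t * PV_t at t = 1.5000: 4.218441
  t * PV_t at t = 2.0000: 5.444906
  t * PV_t at t = 2.5000: 6.588705
  t * PV_t at t = 3.0000: 7.653869
  t * PV_t at t = 3.5000: 8.644253
  t * PV_t at t = 4.0000: 9.563550
  t * PV_t at t = 4.5000: 10.415289
  t * PV_t at t = 5.0000: 11.202849
  t * PV_t at t = 5.5000: 11.929462
  t * PV_t at t = 6.0000: 12.598217
  t * PV_t at t = 6.5000: 13.212070
  t * PV_t at t = 7.0000: 13.773846
  t * PV_t at t = 7.5000: 14.286246
  t * PV_t at t = 8.0000: 14.751852
  t * PV_t at t = 8.5000: 15.173129
  t * PV_t at t = 9.0000: 15.552436
  t * PV_t at t = 9.5000: 15.892023
  t * PV_t at t = 10.0000: 538.582496
Macaulay duration D = 733.889224 / 97.105385 = 7.557657
Modified duration = D / (1 + y/m) = 7.557657 / (1 + 0.033000) = 7.316222

Answer: Modified duration = 7.3162


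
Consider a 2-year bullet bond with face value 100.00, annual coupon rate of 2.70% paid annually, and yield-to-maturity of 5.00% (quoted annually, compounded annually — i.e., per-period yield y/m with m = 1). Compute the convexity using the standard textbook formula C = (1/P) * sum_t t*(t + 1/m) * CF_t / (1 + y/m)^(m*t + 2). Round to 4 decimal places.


Coupon per period c = face * coupon_rate / m = 2.700000
Periods per year m = 1; per-period yield y/m = 0.050000
Number of cashflows N = 2
Cashflows (t years, CF_t, discount factor 1/(1+y/m)^(m*t), PV):
  t = 1.0000: CF_t = 2.700000, DF = 0.952381, PV = 2.571429
  t = 2.0000: CF_t = 102.700000, DF = 0.907029, PV = 93.151927
Price P = sum_t PV_t = 95.723356
Convexity numerator sum_t t*(t + 1/m) * CF_t / (1+y/m)^(m*t + 2):
  t = 1.0000: term = 4.664723
  t = 2.0000: term = 506.949265
Convexity = (1/P) * sum = 511.613988 / 95.723356 = 5.344714

Answer: Convexity = 5.3447


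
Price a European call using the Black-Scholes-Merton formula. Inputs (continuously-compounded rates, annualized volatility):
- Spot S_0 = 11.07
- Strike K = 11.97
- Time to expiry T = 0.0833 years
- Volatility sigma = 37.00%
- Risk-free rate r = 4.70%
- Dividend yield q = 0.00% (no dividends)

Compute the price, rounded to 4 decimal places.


Answer: Price = 0.1766

Derivation:
d1 = (ln(S/K) + (r - q + 0.5*sigma^2) * T) / (sigma * sqrt(T)) = -0.64190272
d2 = d1 - sigma * sqrt(T) = -0.74869116
exp(-rT) = 0.99609255; exp(-qT) = 1.00000000
C = S_0 * exp(-qT) * N(d1) - K * exp(-rT) * N(d2)
N(d1) = 0.26046817; N(d2) = 0.22702169
C = 11.0700 * 1.00000000 * 0.26046817 - 11.9700 * 0.99609255 * 0.22702169 = 0.1766


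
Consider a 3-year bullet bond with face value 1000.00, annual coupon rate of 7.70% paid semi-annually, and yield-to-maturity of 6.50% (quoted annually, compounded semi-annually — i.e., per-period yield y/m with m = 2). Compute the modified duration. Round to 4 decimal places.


Coupon per period c = face * coupon_rate / m = 38.500000
Periods per year m = 2; per-period yield y/m = 0.032500
Number of cashflows N = 6
Cashflows (t years, CF_t, discount factor 1/(1+y/m)^(m*t), PV):
  t = 0.5000: CF_t = 38.500000, DF = 0.968523, PV = 37.288136
  t = 1.0000: CF_t = 38.500000, DF = 0.938037, PV = 36.114417
  t = 1.5000: CF_t = 38.500000, DF = 0.908510, PV = 34.977644
  t = 2.0000: CF_t = 38.500000, DF = 0.879913, PV = 33.876652
  t = 2.5000: CF_t = 38.500000, DF = 0.852216, PV = 32.810317
  t = 3.0000: CF_t = 1038.500000, DF = 0.825391, PV = 857.168374
Price P = sum_t PV_t = 1032.235540
First compute Macaulay numerator sum_t t * PV_t:
  t * PV_t at t = 0.5000: 18.644068
  t * PV_t at t = 1.0000: 36.114417
  t * PV_t at t = 1.5000: 52.466465
  t * PV_t at t = 2.0000: 67.753305
  t * PV_t at t = 2.5000: 82.025793
  t * PV_t at t = 3.0000: 2571.505122
Macaulay duration D = 2828.509169 / 1032.235540 = 2.740178
Modified duration = D / (1 + y/m) = 2.740178 / (1 + 0.032500) = 2.653925

Answer: Modified duration = 2.6539


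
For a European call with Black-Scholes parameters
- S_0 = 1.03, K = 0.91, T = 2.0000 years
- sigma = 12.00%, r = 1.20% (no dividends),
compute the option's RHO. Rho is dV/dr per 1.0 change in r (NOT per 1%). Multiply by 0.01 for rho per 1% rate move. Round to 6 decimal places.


d1 = 0.9561820908; d2 = 0.7864764633
phi(d1) = 0.2525665177; exp(-qT) = 1.0000000000; exp(-rT) = 0.9762857098
N(d2) = 0.7842057986
Rho = K*T*exp(-rT)*N(d2) = 0.9100 * 2.0000 * 0.9762857098 * 0.7842057986 = 1.393408

Answer: Rho = 1.393408


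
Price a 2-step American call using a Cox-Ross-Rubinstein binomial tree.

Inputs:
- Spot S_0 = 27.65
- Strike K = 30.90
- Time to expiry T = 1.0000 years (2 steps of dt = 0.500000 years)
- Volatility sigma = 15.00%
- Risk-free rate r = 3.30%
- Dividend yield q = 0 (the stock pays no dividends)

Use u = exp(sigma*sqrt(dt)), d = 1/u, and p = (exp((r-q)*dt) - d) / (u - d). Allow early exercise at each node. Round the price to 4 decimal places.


Answer: Price = V(0,0) = 0.9674

Derivation:
dt = T/N = 0.500000
u = exp(sigma*sqrt(dt)) = 1.111895; d = 1/u = 0.899365
p = (exp((r-q)*dt) - d) / (u - d) = 0.551788
Discount per step: exp(-r*dt) = 0.983635
Stock lattice S(k, i) with i counting down-moves:
  k=0: S(0,0) = 27.6500
  k=1: S(1,0) = 30.7439; S(1,1) = 24.8674
  k=2: S(2,0) = 34.1840; S(2,1) = 27.6500; S(2,2) = 22.3649
Terminal payoffs V(N, i) = max(S_T - K, 0):
  V(2,0) = 3.284002; V(2,1) = 0.000000; V(2,2) = 0.000000
Backward induction: V(k, i) = exp(-r*dt) * [p * V(k+1, i) + (1-p) * V(k+1, i+1)]; then take max(V_cont, immediate exercise) for American.
  V(1,0) = exp(-r*dt) * [p*3.284002 + (1-p)*0.000000] = 1.782421; exercise = 0.000000; V(1,0) = max -> 1.782421
  V(1,1) = exp(-r*dt) * [p*0.000000 + (1-p)*0.000000] = 0.000000; exercise = 0.000000; V(1,1) = max -> 0.000000
  V(0,0) = exp(-r*dt) * [p*1.782421 + (1-p)*0.000000] = 0.967424; exercise = 0.000000; V(0,0) = max -> 0.967424


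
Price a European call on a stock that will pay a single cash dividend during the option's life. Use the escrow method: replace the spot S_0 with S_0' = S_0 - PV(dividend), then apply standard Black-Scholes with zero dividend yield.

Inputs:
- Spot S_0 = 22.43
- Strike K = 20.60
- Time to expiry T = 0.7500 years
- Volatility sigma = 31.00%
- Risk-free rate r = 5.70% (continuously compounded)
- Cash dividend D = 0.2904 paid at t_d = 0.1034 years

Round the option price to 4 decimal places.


Answer: Price = 3.6379

Derivation:
PV(D) = D * exp(-r * t_d) = 0.2904 * 0.99412353 = 0.28869347
S_0' = S_0 - PV(D) = 22.4300 - 0.28869347 = 22.14130653
d1 = (ln(S_0'/K) + (r + sigma^2/2)*T) / (sigma*sqrt(T)) = 0.56223249
d2 = d1 - sigma*sqrt(T) = 0.29376461
exp(-rT) = 0.95815090
N(d1) = 0.71302119; N(d2) = 0.61553111
C = S_0' * N(d1) - K * exp(-rT) * N(d2) = 22.14130653 * 0.71302119 - 20.6000 * 0.95815090 * 0.61553111 = 3.6379


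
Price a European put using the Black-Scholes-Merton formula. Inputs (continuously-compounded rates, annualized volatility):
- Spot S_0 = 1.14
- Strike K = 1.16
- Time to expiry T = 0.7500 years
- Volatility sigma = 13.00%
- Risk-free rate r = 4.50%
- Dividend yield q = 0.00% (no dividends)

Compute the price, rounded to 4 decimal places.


d1 = (ln(S/K) + (r - q + 0.5*sigma^2) * T) / (sigma * sqrt(T)) = 0.20159079
d2 = d1 - sigma * sqrt(T) = 0.08900749
exp(-rT) = 0.96681318; exp(-qT) = 1.00000000
P = K * exp(-rT) * N(-d2) - S_0 * exp(-qT) * N(-d1)
N(-d1) = 0.42011832; N(-d2) = 0.46453798
P = 1.1600 * 0.96681318 * 0.46453798 - 1.1400 * 1.00000000 * 0.42011832 = 0.0420

Answer: Price = 0.0420


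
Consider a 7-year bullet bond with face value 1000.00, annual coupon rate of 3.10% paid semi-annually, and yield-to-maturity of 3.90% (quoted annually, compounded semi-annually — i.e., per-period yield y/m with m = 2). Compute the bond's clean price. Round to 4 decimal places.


Coupon per period c = face * coupon_rate / m = 15.500000
Periods per year m = 2; per-period yield y/m = 0.019500
Number of cashflows N = 14
Cashflows (t years, CF_t, discount factor 1/(1+y/m)^(m*t), PV):
  t = 0.5000: CF_t = 15.500000, DF = 0.980873, PV = 15.203531
  t = 1.0000: CF_t = 15.500000, DF = 0.962112, PV = 14.912733
  t = 1.5000: CF_t = 15.500000, DF = 0.943709, PV = 14.627497
  t = 2.0000: CF_t = 15.500000, DF = 0.925659, PV = 14.347716
  t = 2.5000: CF_t = 15.500000, DF = 0.907954, PV = 14.073287
  t = 3.0000: CF_t = 15.500000, DF = 0.890588, PV = 13.804107
  t = 3.5000: CF_t = 15.500000, DF = 0.873553, PV = 13.540076
  t = 4.0000: CF_t = 15.500000, DF = 0.856845, PV = 13.281094
  t = 4.5000: CF_t = 15.500000, DF = 0.840456, PV = 13.027066
  t = 5.0000: CF_t = 15.500000, DF = 0.824380, PV = 12.777897
  t = 5.5000: CF_t = 15.500000, DF = 0.808613, PV = 12.533494
  t = 6.0000: CF_t = 15.500000, DF = 0.793146, PV = 12.293766
  t = 6.5000: CF_t = 15.500000, DF = 0.777976, PV = 12.058623
  t = 7.0000: CF_t = 1015.500000, DF = 0.763095, PV = 774.923277
Price P = sum_t PV_t = 951.404164

Answer: Price = 951.4042


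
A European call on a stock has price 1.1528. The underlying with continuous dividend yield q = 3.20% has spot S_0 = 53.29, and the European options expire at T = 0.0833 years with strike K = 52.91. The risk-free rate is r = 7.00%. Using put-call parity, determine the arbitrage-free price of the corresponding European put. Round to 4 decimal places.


Answer: Put price = 0.6070

Derivation:
Put-call parity: C - P = S_0 * exp(-qT) - K * exp(-rT).
S_0 * exp(-qT) = 53.2900 * 0.99733795 = 53.14813933
K * exp(-rT) = 52.9100 * 0.99418597 = 52.60237953
P = C - S*exp(-qT) + K*exp(-rT)
P = 1.1528 - 53.14813933 + 52.60237953 = 0.6070


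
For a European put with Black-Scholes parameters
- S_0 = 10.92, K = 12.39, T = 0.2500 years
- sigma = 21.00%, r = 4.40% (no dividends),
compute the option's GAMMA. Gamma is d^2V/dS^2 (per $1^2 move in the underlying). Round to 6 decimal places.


Answer: Gamma = 0.201430

Derivation:
d1 = -1.0455354793; d2 = -1.1505354793
phi(d1) = 0.2309599980; exp(-qT) = 1.0000000000; exp(-rT) = 0.9890602788
Gamma = exp(-qT) * phi(d1) / (S * sigma * sqrt(T)) = 1.0000000000 * 0.2309599980 / (10.9200 * 0.2100 * 0.5000000000) = 0.201430


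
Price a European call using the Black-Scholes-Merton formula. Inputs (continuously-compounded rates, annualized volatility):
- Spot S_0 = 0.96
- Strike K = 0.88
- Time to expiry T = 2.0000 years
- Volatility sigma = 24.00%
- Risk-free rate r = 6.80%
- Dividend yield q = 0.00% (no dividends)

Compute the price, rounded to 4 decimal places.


d1 = (ln(S/K) + (r - q + 0.5*sigma^2) * T) / (sigma * sqrt(T)) = 0.82675920
d2 = d1 - sigma * sqrt(T) = 0.48734794
exp(-rT) = 0.87284263; exp(-qT) = 1.00000000
C = S_0 * exp(-qT) * N(d1) - K * exp(-rT) * N(d2)
N(d1) = 0.79581322; N(d2) = 0.68699411
C = 0.9600 * 1.00000000 * 0.79581322 - 0.8800 * 0.87284263 * 0.68699411 = 0.2363

Answer: Price = 0.2363


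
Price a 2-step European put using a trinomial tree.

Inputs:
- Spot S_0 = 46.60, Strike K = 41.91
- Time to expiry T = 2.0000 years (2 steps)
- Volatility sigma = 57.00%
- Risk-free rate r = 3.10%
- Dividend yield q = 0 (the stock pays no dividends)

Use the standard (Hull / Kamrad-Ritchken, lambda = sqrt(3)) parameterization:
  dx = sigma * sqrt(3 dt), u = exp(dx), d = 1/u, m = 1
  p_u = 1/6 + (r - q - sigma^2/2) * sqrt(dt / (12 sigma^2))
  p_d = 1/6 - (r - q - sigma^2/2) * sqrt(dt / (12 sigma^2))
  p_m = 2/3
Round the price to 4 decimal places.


Answer: Price = V(0,0) = 8.9870

Derivation:
dt = T/N = 1.000000; dx = sigma*sqrt(3*dt) = 0.987269
u = exp(dx) = 2.683895; d = 1/u = 0.372593
p_u = 0.100094, p_m = 0.666667, p_d = 0.233239
Discount per step: exp(-r*dt) = 0.969476
Stock lattice S(k, j) with j the centered position index:
  k=0: S(0,+0) = 46.6000
  k=1: S(1,-1) = 17.3628; S(1,+0) = 46.6000; S(1,+1) = 125.0695
  k=2: S(2,-2) = 6.4693; S(2,-1) = 17.3628; S(2,+0) = 46.6000; S(2,+1) = 125.0695; S(2,+2) = 335.6733
Terminal payoffs V(N, j) = max(K - S_T, 0):
  V(2,-2) = 35.440734; V(2,-1) = 24.547172; V(2,+0) = 0.000000; V(2,+1) = 0.000000; V(2,+2) = 0.000000
Backward induction: V(k, j) = exp(-r*dt) * [p_u * V(k+1, j+1) + p_m * V(k+1, j) + p_d * V(k+1, j-1)]
  V(1,-1) = exp(-r*dt) * [p_u*0.000000 + p_m*24.547172 + p_d*35.440734] = 23.879105
  V(1,+0) = exp(-r*dt) * [p_u*0.000000 + p_m*0.000000 + p_d*24.547172] = 5.550600
  V(1,+1) = exp(-r*dt) * [p_u*0.000000 + p_m*0.000000 + p_d*0.000000] = 0.000000
  V(0,+0) = exp(-r*dt) * [p_u*0.000000 + p_m*5.550600 + p_d*23.879105] = 8.986983


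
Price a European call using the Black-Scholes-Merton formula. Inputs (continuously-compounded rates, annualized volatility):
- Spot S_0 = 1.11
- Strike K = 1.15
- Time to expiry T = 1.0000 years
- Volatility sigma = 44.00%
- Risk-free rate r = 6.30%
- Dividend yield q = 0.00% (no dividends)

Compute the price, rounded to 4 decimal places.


Answer: Price = 0.2061

Derivation:
d1 = (ln(S/K) + (r - q + 0.5*sigma^2) * T) / (sigma * sqrt(T)) = 0.28272289
d2 = d1 - sigma * sqrt(T) = -0.15727711
exp(-rT) = 0.93894347; exp(-qT) = 1.00000000
C = S_0 * exp(-qT) * N(d1) - K * exp(-rT) * N(d2)
N(d1) = 0.61130537; N(d2) = 0.43751323
C = 1.1100 * 1.00000000 * 0.61130537 - 1.1500 * 0.93894347 * 0.43751323 = 0.2061


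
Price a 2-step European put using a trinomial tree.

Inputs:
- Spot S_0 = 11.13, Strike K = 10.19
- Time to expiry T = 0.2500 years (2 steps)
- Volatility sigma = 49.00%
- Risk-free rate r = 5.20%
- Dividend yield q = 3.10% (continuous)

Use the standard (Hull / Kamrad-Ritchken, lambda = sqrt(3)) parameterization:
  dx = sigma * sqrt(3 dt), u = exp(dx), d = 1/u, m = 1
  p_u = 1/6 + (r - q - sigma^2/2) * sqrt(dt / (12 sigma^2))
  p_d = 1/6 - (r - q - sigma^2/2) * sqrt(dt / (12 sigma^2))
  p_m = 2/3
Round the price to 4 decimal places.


dt = T/N = 0.125000; dx = sigma*sqrt(3*dt) = 0.300062
u = exp(dx) = 1.349943; d = 1/u = 0.740772
p_u = 0.146036, p_m = 0.666667, p_d = 0.187298
Discount per step: exp(-r*dt) = 0.993521
Stock lattice S(k, j) with j the centered position index:
  k=0: S(0,+0) = 11.1300
  k=1: S(1,-1) = 8.2448; S(1,+0) = 11.1300; S(1,+1) = 15.0249
  k=2: S(2,-2) = 6.1075; S(2,-1) = 8.2448; S(2,+0) = 11.1300; S(2,+1) = 15.0249; S(2,+2) = 20.2827
Terminal payoffs V(N, j) = max(K - S_T, 0):
  V(2,-2) = 4.082490; V(2,-1) = 1.945208; V(2,+0) = 0.000000; V(2,+1) = 0.000000; V(2,+2) = 0.000000
Backward induction: V(k, j) = exp(-r*dt) * [p_u * V(k+1, j+1) + p_m * V(k+1, j) + p_d * V(k+1, j-1)]
  V(1,-1) = exp(-r*dt) * [p_u*0.000000 + p_m*1.945208 + p_d*4.082490] = 2.048091
  V(1,+0) = exp(-r*dt) * [p_u*0.000000 + p_m*0.000000 + p_d*1.945208] = 0.361973
  V(1,+1) = exp(-r*dt) * [p_u*0.000000 + p_m*0.000000 + p_d*0.000000] = 0.000000
  V(0,+0) = exp(-r*dt) * [p_u*0.000000 + p_m*0.361973 + p_d*2.048091] = 0.620869

Answer: Price = V(0,0) = 0.6209


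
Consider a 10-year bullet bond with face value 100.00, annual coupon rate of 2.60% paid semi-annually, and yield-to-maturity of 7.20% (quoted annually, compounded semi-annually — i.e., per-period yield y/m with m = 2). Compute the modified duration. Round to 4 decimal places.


Coupon per period c = face * coupon_rate / m = 1.300000
Periods per year m = 2; per-period yield y/m = 0.036000
Number of cashflows N = 20
Cashflows (t years, CF_t, discount factor 1/(1+y/m)^(m*t), PV):
  t = 0.5000: CF_t = 1.300000, DF = 0.965251, PV = 1.254826
  t = 1.0000: CF_t = 1.300000, DF = 0.931709, PV = 1.211222
  t = 1.5000: CF_t = 1.300000, DF = 0.899333, PV = 1.169133
  t = 2.0000: CF_t = 1.300000, DF = 0.868082, PV = 1.128507
  t = 2.5000: CF_t = 1.300000, DF = 0.837917, PV = 1.089293
  t = 3.0000: CF_t = 1.300000, DF = 0.808801, PV = 1.051441
  t = 3.5000: CF_t = 1.300000, DF = 0.780696, PV = 1.014904
  t = 4.0000: CF_t = 1.300000, DF = 0.753567, PV = 0.979637
  t = 4.5000: CF_t = 1.300000, DF = 0.727381, PV = 0.945596
  t = 5.0000: CF_t = 1.300000, DF = 0.702106, PV = 0.912737
  t = 5.5000: CF_t = 1.300000, DF = 0.677708, PV = 0.881021
  t = 6.0000: CF_t = 1.300000, DF = 0.654158, PV = 0.850406
  t = 6.5000: CF_t = 1.300000, DF = 0.631427, PV = 0.820855
  t = 7.0000: CF_t = 1.300000, DF = 0.609486, PV = 0.792331
  t = 7.5000: CF_t = 1.300000, DF = 0.588307, PV = 0.764798
  t = 8.0000: CF_t = 1.300000, DF = 0.567863, PV = 0.738222
  t = 8.5000: CF_t = 1.300000, DF = 0.548131, PV = 0.712570
  t = 9.0000: CF_t = 1.300000, DF = 0.529084, PV = 0.687809
  t = 9.5000: CF_t = 1.300000, DF = 0.510699, PV = 0.663908
  t = 10.0000: CF_t = 101.300000, DF = 0.492952, PV = 49.936067
Price P = sum_t PV_t = 67.605285
First compute Macaulay numerator sum_t t * PV_t:
  t * PV_t at t = 0.5000: 0.627413
  t * PV_t at t = 1.0000: 1.211222
  t * PV_t at t = 1.5000: 1.753700
  t * PV_t at t = 2.0000: 2.257014
  t * PV_t at t = 2.5000: 2.723232
  t * PV_t at t = 3.0000: 3.154322
  t * PV_t at t = 3.5000: 3.552165
  t * PV_t at t = 4.0000: 3.918549
  t * PV_t at t = 4.5000: 4.255181
  t * PV_t at t = 5.0000: 4.563686
  t * PV_t at t = 5.5000: 4.845613
  t * PV_t at t = 6.0000: 5.102436
  t * PV_t at t = 6.5000: 5.335559
  t * PV_t at t = 7.0000: 5.546319
  t * PV_t at t = 7.5000: 5.735989
  t * PV_t at t = 8.0000: 5.905780
  t * PV_t at t = 8.5000: 6.056845
  t * PV_t at t = 9.0000: 6.190280
  t * PV_t at t = 9.5000: 6.307127
  t * PV_t at t = 10.0000: 499.360674
Macaulay duration D = 578.403105 / 67.605285 = 8.555590
Modified duration = D / (1 + y/m) = 8.555590 / (1 + 0.036000) = 8.258292

Answer: Modified duration = 8.2583


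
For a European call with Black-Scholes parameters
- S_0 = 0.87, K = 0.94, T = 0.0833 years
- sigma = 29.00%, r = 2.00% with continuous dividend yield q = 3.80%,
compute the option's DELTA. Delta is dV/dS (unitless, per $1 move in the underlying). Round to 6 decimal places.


Answer: Delta = 0.183307

Derivation:
d1 = -0.9006470664; d2 = -0.9843461106
phi(d1) = 0.2659302820; exp(-qT) = 0.9968396046; exp(-rT) = 0.9983353870
N(d1) = 0.1838880007
Delta = exp(-qT) * N(d1) = 0.9968396046 * 0.1838880007 = 0.183307


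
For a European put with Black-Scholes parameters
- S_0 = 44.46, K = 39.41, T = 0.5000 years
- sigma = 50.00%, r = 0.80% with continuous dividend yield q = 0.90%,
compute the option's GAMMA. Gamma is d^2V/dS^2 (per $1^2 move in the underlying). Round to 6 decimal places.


Answer: Gamma = 0.022112

Derivation:
d1 = 0.5163868377; d2 = 0.1628334471
phi(d1) = 0.3491456124; exp(-qT) = 0.9955101098; exp(-rT) = 0.9960079893
Gamma = exp(-qT) * phi(d1) / (S * sigma * sqrt(T)) = 0.9955101098 * 0.3491456124 / (44.4600 * 0.5000 * 0.7071067812) = 0.022112


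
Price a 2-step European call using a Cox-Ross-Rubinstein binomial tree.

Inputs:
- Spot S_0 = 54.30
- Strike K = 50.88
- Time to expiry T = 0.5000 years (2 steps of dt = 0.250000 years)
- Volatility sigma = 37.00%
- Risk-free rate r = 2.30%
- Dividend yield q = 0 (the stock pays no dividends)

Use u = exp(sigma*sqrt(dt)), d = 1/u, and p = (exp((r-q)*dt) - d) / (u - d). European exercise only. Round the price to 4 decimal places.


dt = T/N = 0.250000
u = exp(sigma*sqrt(dt)) = 1.203218; d = 1/u = 0.831104
p = (exp((r-q)*dt) - d) / (u - d) = 0.469378
Discount per step: exp(-r*dt) = 0.994266
Stock lattice S(k, i) with i counting down-moves:
  k=0: S(0,0) = 54.3000
  k=1: S(1,0) = 65.3348; S(1,1) = 45.1290
  k=2: S(2,0) = 78.6120; S(2,1) = 54.3000; S(2,2) = 37.5069
Terminal payoffs V(N, i) = max(S_T - K, 0):
  V(2,0) = 27.731990; V(2,1) = 3.420000; V(2,2) = 0.000000
Backward induction: V(k, i) = exp(-r*dt) * [p * V(k+1, i) + (1-p) * V(k+1, i+1)].
  V(1,0) = exp(-r*dt) * [p*27.731990 + (1-p)*3.420000] = 14.746482
  V(1,1) = exp(-r*dt) * [p*3.420000 + (1-p)*0.000000] = 1.596070
  V(0,0) = exp(-r*dt) * [p*14.746482 + (1-p)*1.596070] = 7.724045

Answer: Price = V(0,0) = 7.7240


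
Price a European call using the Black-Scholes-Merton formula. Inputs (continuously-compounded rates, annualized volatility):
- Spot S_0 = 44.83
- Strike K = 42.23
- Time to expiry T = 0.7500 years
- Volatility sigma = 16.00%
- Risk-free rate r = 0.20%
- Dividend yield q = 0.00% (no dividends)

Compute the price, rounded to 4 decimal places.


Answer: Price = 3.9648

Derivation:
d1 = (ln(S/K) + (r - q + 0.5*sigma^2) * T) / (sigma * sqrt(T)) = 0.51129194
d2 = d1 - sigma * sqrt(T) = 0.37272787
exp(-rT) = 0.99850112; exp(-qT) = 1.00000000
C = S_0 * exp(-qT) * N(d1) - K * exp(-rT) * N(d2)
N(d1) = 0.69542668; N(d2) = 0.64532451
C = 44.8300 * 1.00000000 * 0.69542668 - 42.2300 * 0.99850112 * 0.64532451 = 3.9648


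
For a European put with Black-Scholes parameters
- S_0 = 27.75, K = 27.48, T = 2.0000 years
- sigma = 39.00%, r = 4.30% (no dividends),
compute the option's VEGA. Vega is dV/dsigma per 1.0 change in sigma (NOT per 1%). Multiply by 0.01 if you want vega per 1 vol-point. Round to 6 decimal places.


Answer: Vega = 14.152333

Derivation:
d1 = 0.4494250545; d2 = -0.1021182349
phi(d1) = 0.3606201924; exp(-qT) = 1.0000000000; exp(-rT) = 0.9175942312
Vega = S * exp(-qT) * phi(d1) * sqrt(T) = 27.7500 * 1.0000000000 * 0.3606201924 * 1.4142135624 = 14.152333


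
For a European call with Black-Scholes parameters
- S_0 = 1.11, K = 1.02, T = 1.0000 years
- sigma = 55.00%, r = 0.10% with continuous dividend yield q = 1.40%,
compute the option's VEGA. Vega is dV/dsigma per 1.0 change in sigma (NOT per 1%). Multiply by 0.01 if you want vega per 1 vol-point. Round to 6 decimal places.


d1 = 0.4051043419; d2 = -0.1448956581
phi(d1) = 0.3675142090; exp(-qT) = 0.9860975443; exp(-rT) = 0.9990004998
Vega = S * exp(-qT) * phi(d1) * sqrt(T) = 1.1100 * 0.9860975443 * 0.3675142090 * 1.0000000000 = 0.402269

Answer: Vega = 0.402269


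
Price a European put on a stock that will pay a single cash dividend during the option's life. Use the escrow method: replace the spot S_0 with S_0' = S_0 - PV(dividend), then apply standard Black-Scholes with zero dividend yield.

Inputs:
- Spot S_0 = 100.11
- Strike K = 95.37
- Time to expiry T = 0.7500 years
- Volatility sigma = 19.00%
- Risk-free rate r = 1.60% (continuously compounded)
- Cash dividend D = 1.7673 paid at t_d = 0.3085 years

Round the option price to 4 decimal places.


Answer: Price = 4.4661

Derivation:
PV(D) = D * exp(-r * t_d) = 1.7673 * 0.99507616 = 1.75859810
S_0' = S_0 - PV(D) = 100.1100 - 1.75859810 = 98.35140190
d1 = (ln(S_0'/K) + (r + sigma^2/2)*T) / (sigma*sqrt(T)) = 0.34227898
d2 = d1 - sigma*sqrt(T) = 0.17773415
exp(-rT) = 0.98807171
N(-d1) = 0.36607048; N(-d2) = 0.42946588
P = K * exp(-rT) * N(-d2) - S_0' * N(-d1) = 95.3700 * 0.98807171 * 0.42946588 - 98.35140190 * 0.36607048 = 4.4661


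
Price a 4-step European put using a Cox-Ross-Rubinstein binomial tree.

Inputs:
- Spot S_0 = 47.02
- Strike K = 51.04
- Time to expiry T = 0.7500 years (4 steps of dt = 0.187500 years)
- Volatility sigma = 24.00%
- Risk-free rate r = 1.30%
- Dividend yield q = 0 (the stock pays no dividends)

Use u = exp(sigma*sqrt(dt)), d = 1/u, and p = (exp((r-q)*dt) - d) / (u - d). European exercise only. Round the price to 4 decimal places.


dt = T/N = 0.187500
u = exp(sigma*sqrt(dt)) = 1.109515; d = 1/u = 0.901295
p = (exp((r-q)*dt) - d) / (u - d) = 0.485763
Discount per step: exp(-r*dt) = 0.997565
Stock lattice S(k, i) with i counting down-moves:
  k=0: S(0,0) = 47.0200
  k=1: S(1,0) = 52.1694; S(1,1) = 42.3789
  k=2: S(2,0) = 57.8827; S(2,1) = 47.0200; S(2,2) = 38.1959
  k=3: S(3,0) = 64.2218; S(3,1) = 52.1694; S(3,2) = 42.3789; S(3,3) = 34.4257
  k=4: S(4,0) = 71.2550; S(4,1) = 57.8827; S(4,2) = 47.0200; S(4,3) = 38.1959; S(4,4) = 31.0277
Terminal payoffs V(N, i) = max(K - S_T, 0):
  V(4,0) = 0.000000; V(4,1) = 0.000000; V(4,2) = 4.020000; V(4,3) = 12.844147; V(4,4) = 20.012285
Backward induction: V(k, i) = exp(-r*dt) * [p * V(k+1, i) + (1-p) * V(k+1, i+1)].
  V(3,0) = exp(-r*dt) * [p*0.000000 + (1-p)*0.000000] = 0.000000
  V(3,1) = exp(-r*dt) * [p*0.000000 + (1-p)*4.020000] = 2.062199
  V(3,2) = exp(-r*dt) * [p*4.020000 + (1-p)*12.844147] = 8.536867
  V(3,3) = exp(-r*dt) * [p*12.844147 + (1-p)*20.012285] = 16.490024
  V(2,0) = exp(-r*dt) * [p*0.000000 + (1-p)*2.062199] = 1.057877
  V(2,1) = exp(-r*dt) * [p*2.062199 + (1-p)*8.536867] = 5.378585
  V(2,2) = exp(-r*dt) * [p*8.536867 + (1-p)*16.490024] = 12.595933
  V(1,0) = exp(-r*dt) * [p*1.057877 + (1-p)*5.378585] = 3.271759
  V(1,1) = exp(-r*dt) * [p*5.378585 + (1-p)*12.595933] = 9.067881
  V(0,0) = exp(-r*dt) * [p*3.271759 + (1-p)*9.067881] = 6.237117

Answer: Price = V(0,0) = 6.2371


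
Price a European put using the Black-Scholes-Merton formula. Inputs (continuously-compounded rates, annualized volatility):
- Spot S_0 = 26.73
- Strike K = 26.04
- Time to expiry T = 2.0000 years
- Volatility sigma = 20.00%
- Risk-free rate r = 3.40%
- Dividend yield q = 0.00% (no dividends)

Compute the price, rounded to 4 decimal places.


d1 = (ln(S/K) + (r - q + 0.5*sigma^2) * T) / (sigma * sqrt(T)) = 0.47430146
d2 = d1 - sigma * sqrt(T) = 0.19145875
exp(-rT) = 0.93426047; exp(-qT) = 1.00000000
P = K * exp(-rT) * N(-d2) - S_0 * exp(-qT) * N(-d1)
N(-d1) = 0.31764247; N(-d2) = 0.42408310
P = 26.0400 * 0.93426047 * 0.42408310 - 26.7300 * 1.00000000 * 0.31764247 = 1.8266

Answer: Price = 1.8266


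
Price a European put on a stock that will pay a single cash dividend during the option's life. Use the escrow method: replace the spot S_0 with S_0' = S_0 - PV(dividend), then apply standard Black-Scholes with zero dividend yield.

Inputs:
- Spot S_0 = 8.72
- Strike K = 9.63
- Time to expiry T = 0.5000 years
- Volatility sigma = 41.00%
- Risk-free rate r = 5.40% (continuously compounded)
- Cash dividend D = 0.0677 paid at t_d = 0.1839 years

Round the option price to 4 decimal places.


PV(D) = D * exp(-r * t_d) = 0.0677 * 0.99011855 = 0.06703103
S_0' = S_0 - PV(D) = 8.7200 - 0.06703103 = 8.65296897
d1 = (ln(S_0'/K) + (r + sigma^2/2)*T) / (sigma*sqrt(T)) = -0.13092075
d2 = d1 - sigma*sqrt(T) = -0.42083453
exp(-rT) = 0.97336124
N(-d1) = 0.55208100; N(-d2) = 0.66306204
P = K * exp(-rT) * N(-d2) - S_0' * N(-d1) = 9.6300 * 0.97336124 * 0.66306204 - 8.65296897 * 0.55208100 = 1.4381

Answer: Price = 1.4381


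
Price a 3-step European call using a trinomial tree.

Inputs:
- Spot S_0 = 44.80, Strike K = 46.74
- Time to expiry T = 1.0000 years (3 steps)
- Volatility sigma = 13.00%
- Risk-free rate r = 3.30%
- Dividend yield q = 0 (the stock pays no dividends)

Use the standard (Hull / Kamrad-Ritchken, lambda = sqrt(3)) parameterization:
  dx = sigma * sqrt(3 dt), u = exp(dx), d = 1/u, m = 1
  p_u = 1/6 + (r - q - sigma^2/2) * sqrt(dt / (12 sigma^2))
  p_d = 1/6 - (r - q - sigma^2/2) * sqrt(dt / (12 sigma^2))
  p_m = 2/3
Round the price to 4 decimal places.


Answer: Price = V(0,0) = 2.1693

Derivation:
dt = T/N = 0.333333; dx = sigma*sqrt(3*dt) = 0.130000
u = exp(dx) = 1.138828; d = 1/u = 0.878095
p_u = 0.198141, p_m = 0.666667, p_d = 0.135192
Discount per step: exp(-r*dt) = 0.989060
Stock lattice S(k, j) with j the centered position index:
  k=0: S(0,+0) = 44.8000
  k=1: S(1,-1) = 39.3387; S(1,+0) = 44.8000; S(1,+1) = 51.0195
  k=2: S(2,-2) = 34.5431; S(2,-1) = 39.3387; S(2,+0) = 44.8000; S(2,+1) = 51.0195; S(2,+2) = 58.1025
  k=3: S(3,-3) = 30.3321; S(3,-2) = 34.5431; S(3,-1) = 39.3387; S(3,+0) = 44.8000; S(3,+1) = 51.0195; S(3,+2) = 58.1025; S(3,+3) = 66.1687
Terminal payoffs V(N, j) = max(S_T - K, 0):
  V(3,-3) = 0.000000; V(3,-2) = 0.000000; V(3,-1) = 0.000000; V(3,+0) = 0.000000; V(3,+1) = 4.279512; V(3,+2) = 11.362468; V(3,+3) = 19.428740
Backward induction: V(k, j) = exp(-r*dt) * [p_u * V(k+1, j+1) + p_m * V(k+1, j) + p_d * V(k+1, j-1)]
  V(2,-2) = exp(-r*dt) * [p_u*0.000000 + p_m*0.000000 + p_d*0.000000] = 0.000000
  V(2,-1) = exp(-r*dt) * [p_u*0.000000 + p_m*0.000000 + p_d*0.000000] = 0.000000
  V(2,+0) = exp(-r*dt) * [p_u*4.279512 + p_m*0.000000 + p_d*0.000000] = 0.838671
  V(2,+1) = exp(-r*dt) * [p_u*11.362468 + p_m*4.279512 + p_d*0.000000] = 5.048538
  V(2,+2) = exp(-r*dt) * [p_u*19.428740 + p_m*11.362468 + p_d*4.279512] = 11.871855
  V(1,-1) = exp(-r*dt) * [p_u*0.838671 + p_m*0.000000 + p_d*0.000000] = 0.164357
  V(1,+0) = exp(-r*dt) * [p_u*5.048538 + p_m*0.838671 + p_d*0.000000] = 1.542376
  V(1,+1) = exp(-r*dt) * [p_u*11.871855 + p_m*5.048538 + p_d*0.838671] = 5.767582
  V(0,+0) = exp(-r*dt) * [p_u*5.767582 + p_m*1.542376 + p_d*0.164357] = 2.169272


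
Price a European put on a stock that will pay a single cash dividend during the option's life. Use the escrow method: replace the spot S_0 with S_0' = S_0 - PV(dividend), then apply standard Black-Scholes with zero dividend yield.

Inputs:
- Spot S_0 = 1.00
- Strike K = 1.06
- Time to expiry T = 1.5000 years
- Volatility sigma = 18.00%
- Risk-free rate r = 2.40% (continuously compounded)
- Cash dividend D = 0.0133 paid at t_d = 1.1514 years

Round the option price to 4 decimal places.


Answer: Price = 0.1070

Derivation:
PV(D) = D * exp(-r * t_d) = 0.0133 * 0.97274472 = 0.01293750
S_0' = S_0 - PV(D) = 1.0000 - 0.01293750 = 0.98706250
d1 = (ln(S_0'/K) + (r + sigma^2/2)*T) / (sigma*sqrt(T)) = -0.04985542
d2 = d1 - sigma*sqrt(T) = -0.27030950
exp(-rT) = 0.96464029
N(-d1) = 0.51988120; N(-d2) = 0.60653892
P = K * exp(-rT) * N(-d2) - S_0' * N(-d1) = 1.0600 * 0.96464029 * 0.60653892 - 0.98706250 * 0.51988120 = 0.1070
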